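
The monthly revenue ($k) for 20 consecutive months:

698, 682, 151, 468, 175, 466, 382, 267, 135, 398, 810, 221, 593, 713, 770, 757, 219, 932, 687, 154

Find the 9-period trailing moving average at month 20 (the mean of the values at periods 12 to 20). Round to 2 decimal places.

560.67

Sum of periods 12–20: 221 + 593 + 713 + 770 + 757 + 219 + 932 + 687 + 154 = 5046
Divide by 9: 5046 / 9 = 560.67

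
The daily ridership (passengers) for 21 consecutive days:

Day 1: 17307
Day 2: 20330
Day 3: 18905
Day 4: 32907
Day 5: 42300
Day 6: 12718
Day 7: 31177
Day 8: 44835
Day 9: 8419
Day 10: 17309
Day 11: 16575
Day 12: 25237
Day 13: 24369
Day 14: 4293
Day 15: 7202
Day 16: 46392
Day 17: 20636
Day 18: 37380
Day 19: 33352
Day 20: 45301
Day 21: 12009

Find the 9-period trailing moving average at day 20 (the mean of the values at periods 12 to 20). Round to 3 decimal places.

27129.111

Sum of periods 12–20: 25237 + 24369 + 4293 + 7202 + 46392 + 20636 + 37380 + 33352 + 45301 = 244162
Divide by 9: 244162 / 9 = 27129.111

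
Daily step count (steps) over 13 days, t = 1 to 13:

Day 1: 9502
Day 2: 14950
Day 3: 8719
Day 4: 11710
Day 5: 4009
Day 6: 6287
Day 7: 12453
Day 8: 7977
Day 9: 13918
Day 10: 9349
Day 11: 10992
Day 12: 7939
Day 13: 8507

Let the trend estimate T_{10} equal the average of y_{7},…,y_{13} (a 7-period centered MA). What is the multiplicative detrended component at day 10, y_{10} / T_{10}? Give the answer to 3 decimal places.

0.920

Trend T_10 = (12453 + 7977 + 13918 + 9349 + 10992 + 7939 + 8507) / 7 = 71135/7 = 10162.14286
Ratio to trend: 9349 / 10162.14286 = 0.920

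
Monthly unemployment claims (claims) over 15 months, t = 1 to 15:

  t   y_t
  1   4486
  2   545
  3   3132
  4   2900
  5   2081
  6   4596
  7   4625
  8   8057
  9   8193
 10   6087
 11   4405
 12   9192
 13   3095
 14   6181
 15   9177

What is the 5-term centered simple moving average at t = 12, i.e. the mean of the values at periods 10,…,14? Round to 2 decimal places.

5792.00

Sum of periods 10–14: 6087 + 4405 + 9192 + 3095 + 6181 = 28960
Divide by 5: 28960 / 5 = 5792.00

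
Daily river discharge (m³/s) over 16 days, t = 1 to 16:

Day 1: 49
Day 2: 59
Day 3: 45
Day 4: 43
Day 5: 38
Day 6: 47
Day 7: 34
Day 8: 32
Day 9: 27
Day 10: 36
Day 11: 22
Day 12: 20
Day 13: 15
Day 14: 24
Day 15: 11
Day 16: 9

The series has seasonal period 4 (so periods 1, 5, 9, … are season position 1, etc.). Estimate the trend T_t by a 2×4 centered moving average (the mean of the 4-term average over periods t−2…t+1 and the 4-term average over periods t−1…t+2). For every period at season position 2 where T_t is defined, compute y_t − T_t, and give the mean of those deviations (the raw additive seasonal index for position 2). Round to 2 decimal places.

Season position 2 occurs at t = 6, 10, 14 (where T_t is defined).
t=6: T_6 = 39.1250; y_6 − T_6 = 47 − 39.1250 = 7.8750
t=10: T_10 = 27.7500; y_10 − T_10 = 36 − 27.7500 = 8.2500
t=14: T_14 = 16.1250; y_14 − T_14 = 24 − 16.1250 = 7.8750
Mean deviation: (7.8750 + 8.2500 + 7.8750) / 3 = 8.00

8.00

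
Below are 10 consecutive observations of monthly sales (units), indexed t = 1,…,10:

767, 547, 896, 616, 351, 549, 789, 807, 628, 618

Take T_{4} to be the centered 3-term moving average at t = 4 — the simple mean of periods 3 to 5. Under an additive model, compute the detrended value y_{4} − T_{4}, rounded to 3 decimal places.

Trend T_4 = (896 + 616 + 351) / 3 = 1863/3 = 621.00000
Detrended value: 616 − 621.00000 = -5.000

-5.000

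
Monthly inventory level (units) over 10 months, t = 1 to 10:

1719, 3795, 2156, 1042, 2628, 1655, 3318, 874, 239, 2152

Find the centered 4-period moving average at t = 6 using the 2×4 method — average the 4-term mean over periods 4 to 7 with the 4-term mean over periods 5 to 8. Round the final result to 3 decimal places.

2139.750

Sum over 4–7: 1042 + 2628 + 1655 + 3318 = 8643
Sum over 5–8: 2628 + 1655 + 3318 + 874 = 8475
CMA at t=6 = (8643 + 8475) / (2·4) = 17118 / 8 = 2139.750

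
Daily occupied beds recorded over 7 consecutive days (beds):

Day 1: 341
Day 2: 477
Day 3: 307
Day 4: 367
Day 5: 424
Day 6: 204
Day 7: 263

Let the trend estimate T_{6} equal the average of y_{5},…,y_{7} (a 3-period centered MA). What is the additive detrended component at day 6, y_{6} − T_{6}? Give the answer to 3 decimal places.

-93.000

Trend T_6 = (424 + 204 + 263) / 3 = 891/3 = 297.00000
Detrended value: 204 − 297.00000 = -93.000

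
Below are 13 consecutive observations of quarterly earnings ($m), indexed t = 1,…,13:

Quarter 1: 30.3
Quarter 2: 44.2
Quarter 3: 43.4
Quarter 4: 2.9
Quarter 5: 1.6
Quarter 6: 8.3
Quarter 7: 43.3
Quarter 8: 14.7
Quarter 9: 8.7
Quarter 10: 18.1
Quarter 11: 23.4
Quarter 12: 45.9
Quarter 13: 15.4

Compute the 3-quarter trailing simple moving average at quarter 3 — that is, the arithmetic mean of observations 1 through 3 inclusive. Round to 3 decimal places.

Sum of periods 1–3: 30.3 + 44.2 + 43.4 = 117.9
Divide by 3: 117.9 / 3 = 39.300

39.300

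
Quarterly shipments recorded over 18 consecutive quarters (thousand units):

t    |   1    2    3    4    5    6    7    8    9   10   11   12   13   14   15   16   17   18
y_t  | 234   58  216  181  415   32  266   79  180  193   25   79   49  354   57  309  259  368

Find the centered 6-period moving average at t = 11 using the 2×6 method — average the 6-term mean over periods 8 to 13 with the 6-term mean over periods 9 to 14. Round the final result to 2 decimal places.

123.75

Sum over 8–13: 79 + 180 + 193 + 25 + 79 + 49 = 605
Sum over 9–14: 180 + 193 + 25 + 79 + 49 + 354 = 880
CMA at t=11 = (605 + 880) / (2·6) = 1485 / 12 = 123.75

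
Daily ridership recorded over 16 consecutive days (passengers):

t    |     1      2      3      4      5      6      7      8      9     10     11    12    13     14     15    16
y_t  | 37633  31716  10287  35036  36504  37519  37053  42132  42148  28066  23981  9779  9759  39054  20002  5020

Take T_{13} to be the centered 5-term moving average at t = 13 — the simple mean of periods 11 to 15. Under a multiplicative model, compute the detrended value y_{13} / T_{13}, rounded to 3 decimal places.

0.476

Trend T_13 = (23981 + 9779 + 9759 + 39054 + 20002) / 5 = 102575/5 = 20515.00000
Ratio to trend: 9759 / 20515.00000 = 0.476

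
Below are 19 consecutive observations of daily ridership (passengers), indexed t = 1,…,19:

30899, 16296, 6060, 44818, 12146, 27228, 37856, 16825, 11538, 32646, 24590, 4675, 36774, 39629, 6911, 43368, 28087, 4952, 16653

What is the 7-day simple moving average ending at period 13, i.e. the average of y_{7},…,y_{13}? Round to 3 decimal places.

Sum of periods 7–13: 37856 + 16825 + 11538 + 32646 + 24590 + 4675 + 36774 = 164904
Divide by 7: 164904 / 7 = 23557.714

23557.714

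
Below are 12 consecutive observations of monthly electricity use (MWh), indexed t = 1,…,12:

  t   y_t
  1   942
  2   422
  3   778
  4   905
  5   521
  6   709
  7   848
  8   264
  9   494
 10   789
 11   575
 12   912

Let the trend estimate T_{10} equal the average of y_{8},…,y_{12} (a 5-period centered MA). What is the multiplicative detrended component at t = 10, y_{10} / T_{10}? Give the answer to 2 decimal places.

Trend T_10 = (264 + 494 + 789 + 575 + 912) / 5 = 3034/5 = 606.8000
Ratio to trend: 789 / 606.8000 = 1.30

1.30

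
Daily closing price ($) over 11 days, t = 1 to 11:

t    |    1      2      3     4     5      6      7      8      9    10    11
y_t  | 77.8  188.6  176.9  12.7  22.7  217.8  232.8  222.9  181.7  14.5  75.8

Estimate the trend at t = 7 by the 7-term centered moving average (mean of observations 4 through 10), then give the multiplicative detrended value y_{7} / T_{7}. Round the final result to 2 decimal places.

Trend T_7 = (12.7 + 22.7 + 217.8 + 232.8 + 222.9 + 181.7 + 14.5) / 7 = 905.1/7 = 129.3000
Ratio to trend: 232.8 / 129.3000 = 1.80

1.80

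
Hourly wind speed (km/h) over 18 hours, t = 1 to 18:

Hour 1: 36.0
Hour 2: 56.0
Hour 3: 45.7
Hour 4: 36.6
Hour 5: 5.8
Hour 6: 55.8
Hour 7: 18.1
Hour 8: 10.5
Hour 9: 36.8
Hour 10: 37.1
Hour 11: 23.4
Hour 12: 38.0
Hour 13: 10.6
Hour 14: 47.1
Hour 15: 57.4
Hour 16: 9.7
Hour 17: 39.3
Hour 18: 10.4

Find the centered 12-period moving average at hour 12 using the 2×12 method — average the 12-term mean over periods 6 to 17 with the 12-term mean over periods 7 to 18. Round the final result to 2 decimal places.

30.09

Sum over 6–17: 55.8 + 18.1 + 10.5 + 36.8 + 37.1 + 23.4 + 38.0 + 10.6 + 47.1 + 57.4 + 9.7 + 39.3 = 383.8
Sum over 7–18: 18.1 + 10.5 + 36.8 + 37.1 + 23.4 + 38.0 + 10.6 + 47.1 + 57.4 + 9.7 + 39.3 + 10.4 = 338.4
CMA at t=12 = (383.8 + 338.4) / (2·12) = 722.2 / 24 = 30.09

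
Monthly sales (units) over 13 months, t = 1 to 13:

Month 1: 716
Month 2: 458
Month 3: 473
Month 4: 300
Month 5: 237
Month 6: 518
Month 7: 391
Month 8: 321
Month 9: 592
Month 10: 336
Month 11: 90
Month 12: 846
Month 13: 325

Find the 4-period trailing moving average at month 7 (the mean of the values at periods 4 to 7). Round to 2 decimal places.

Sum of periods 4–7: 300 + 237 + 518 + 391 = 1446
Divide by 4: 1446 / 4 = 361.50

361.50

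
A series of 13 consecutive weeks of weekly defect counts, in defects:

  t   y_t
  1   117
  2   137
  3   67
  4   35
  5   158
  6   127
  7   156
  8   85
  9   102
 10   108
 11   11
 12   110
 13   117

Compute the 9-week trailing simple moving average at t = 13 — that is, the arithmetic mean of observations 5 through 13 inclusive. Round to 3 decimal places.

Sum of periods 5–13: 158 + 127 + 156 + 85 + 102 + 108 + 11 + 110 + 117 = 974
Divide by 9: 974 / 9 = 108.222

108.222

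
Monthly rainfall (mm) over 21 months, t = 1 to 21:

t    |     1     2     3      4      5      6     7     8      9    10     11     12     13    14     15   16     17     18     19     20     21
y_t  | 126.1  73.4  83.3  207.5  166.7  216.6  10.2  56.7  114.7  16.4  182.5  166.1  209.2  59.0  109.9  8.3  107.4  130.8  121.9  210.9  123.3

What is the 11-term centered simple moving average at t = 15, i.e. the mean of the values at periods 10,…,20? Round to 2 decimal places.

Sum of periods 10–20: 16.4 + 182.5 + 166.1 + 209.2 + 59.0 + 109.9 + 8.3 + 107.4 + 130.8 + 121.9 + 210.9 = 1322.4
Divide by 11: 1322.4 / 11 = 120.22

120.22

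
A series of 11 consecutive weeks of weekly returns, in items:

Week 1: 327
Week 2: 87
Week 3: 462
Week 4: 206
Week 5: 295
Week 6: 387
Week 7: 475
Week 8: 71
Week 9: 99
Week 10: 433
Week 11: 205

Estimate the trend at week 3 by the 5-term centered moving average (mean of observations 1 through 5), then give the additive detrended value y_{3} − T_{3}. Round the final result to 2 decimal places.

Trend T_3 = (327 + 87 + 462 + 206 + 295) / 5 = 1377/5 = 275.4000
Detrended value: 462 − 275.4000 = 186.60

186.60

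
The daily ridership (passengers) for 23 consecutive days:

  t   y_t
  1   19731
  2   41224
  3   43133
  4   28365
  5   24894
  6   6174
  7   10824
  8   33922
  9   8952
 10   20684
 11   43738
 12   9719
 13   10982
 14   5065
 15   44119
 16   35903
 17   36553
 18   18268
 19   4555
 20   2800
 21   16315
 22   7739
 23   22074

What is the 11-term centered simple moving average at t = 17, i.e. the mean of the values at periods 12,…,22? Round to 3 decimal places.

17456.182

Sum of periods 12–22: 9719 + 10982 + 5065 + 44119 + 35903 + 36553 + 18268 + 4555 + 2800 + 16315 + 7739 = 192018
Divide by 11: 192018 / 11 = 17456.182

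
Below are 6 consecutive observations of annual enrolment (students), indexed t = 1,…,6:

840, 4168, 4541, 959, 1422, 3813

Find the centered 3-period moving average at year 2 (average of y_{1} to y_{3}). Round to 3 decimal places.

3183.000

Sum of periods 1–3: 840 + 4168 + 4541 = 9549
Divide by 3: 9549 / 3 = 3183.000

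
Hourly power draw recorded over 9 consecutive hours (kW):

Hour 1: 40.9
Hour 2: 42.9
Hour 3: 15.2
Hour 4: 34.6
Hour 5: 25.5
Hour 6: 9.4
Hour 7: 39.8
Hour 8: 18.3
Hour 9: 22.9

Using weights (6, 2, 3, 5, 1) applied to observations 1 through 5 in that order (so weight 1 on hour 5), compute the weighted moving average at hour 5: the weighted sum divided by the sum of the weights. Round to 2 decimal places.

Weighted sum: 6·40.9 + 2·42.9 + 3·15.2 + 5·34.6 + 1·25.5 = 245.4 + 85.8 + 45.6 + 173.0 + 25.5 = 575.3
Weight total: 6 + 2 + 3 + 5 + 1 = 17
WMA = 575.3 / 17 = 33.84

33.84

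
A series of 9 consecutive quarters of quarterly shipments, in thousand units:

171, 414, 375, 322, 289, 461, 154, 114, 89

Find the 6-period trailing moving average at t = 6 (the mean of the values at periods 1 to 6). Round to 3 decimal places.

Sum of periods 1–6: 171 + 414 + 375 + 322 + 289 + 461 = 2032
Divide by 6: 2032 / 6 = 338.667

338.667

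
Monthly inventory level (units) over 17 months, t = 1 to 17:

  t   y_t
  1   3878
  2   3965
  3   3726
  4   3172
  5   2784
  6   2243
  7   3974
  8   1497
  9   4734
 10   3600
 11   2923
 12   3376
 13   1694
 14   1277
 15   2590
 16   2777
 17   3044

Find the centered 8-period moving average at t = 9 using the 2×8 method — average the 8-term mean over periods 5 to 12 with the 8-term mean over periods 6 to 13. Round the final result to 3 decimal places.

Sum over 5–12: 2784 + 2243 + 3974 + 1497 + 4734 + 3600 + 2923 + 3376 = 25131
Sum over 6–13: 2243 + 3974 + 1497 + 4734 + 3600 + 2923 + 3376 + 1694 = 24041
CMA at t=9 = (25131 + 24041) / (2·8) = 49172 / 16 = 3073.250

3073.250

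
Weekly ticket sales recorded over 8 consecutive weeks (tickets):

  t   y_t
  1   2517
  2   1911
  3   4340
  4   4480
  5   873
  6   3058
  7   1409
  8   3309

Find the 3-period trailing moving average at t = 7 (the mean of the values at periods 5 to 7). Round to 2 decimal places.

1780.00

Sum of periods 5–7: 873 + 3058 + 1409 = 5340
Divide by 3: 5340 / 3 = 1780.00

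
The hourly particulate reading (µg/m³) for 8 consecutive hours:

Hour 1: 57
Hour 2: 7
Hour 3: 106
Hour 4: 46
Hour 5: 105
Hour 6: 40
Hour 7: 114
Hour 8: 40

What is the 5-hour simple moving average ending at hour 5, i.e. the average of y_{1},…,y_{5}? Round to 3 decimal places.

Sum of periods 1–5: 57 + 7 + 106 + 46 + 105 = 321
Divide by 5: 321 / 5 = 64.200

64.200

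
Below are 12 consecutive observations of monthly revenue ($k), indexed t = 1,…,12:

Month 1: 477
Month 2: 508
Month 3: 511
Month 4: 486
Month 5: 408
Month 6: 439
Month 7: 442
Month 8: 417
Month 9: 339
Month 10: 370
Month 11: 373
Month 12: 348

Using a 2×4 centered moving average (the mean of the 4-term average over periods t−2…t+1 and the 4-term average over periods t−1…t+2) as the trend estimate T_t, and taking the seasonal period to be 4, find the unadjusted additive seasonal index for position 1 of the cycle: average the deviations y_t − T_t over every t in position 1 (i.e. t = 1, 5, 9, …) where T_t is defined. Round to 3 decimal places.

Season position 1 occurs at t = 5, 9 (where T_t is defined).
t=5: T_5 = 452.37500; y_5 − T_5 = 408 − 452.37500 = -44.37500
t=9: T_9 = 383.37500; y_9 − T_9 = 339 − 383.37500 = -44.37500
Mean deviation: (-44.37500 + -44.37500) / 2 = -44.375

-44.375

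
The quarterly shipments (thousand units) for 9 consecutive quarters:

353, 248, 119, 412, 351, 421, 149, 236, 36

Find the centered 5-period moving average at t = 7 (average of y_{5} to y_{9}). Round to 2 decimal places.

238.60

Sum of periods 5–9: 351 + 421 + 149 + 236 + 36 = 1193
Divide by 5: 1193 / 5 = 238.60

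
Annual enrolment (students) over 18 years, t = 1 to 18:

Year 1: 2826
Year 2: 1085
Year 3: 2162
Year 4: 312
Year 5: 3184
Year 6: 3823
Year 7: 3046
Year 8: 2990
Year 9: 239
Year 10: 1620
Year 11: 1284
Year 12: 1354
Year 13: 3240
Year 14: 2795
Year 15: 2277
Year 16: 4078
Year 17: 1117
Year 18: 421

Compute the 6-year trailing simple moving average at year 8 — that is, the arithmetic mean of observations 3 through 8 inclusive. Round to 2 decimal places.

2586.17

Sum of periods 3–8: 2162 + 312 + 3184 + 3823 + 3046 + 2990 = 15517
Divide by 6: 15517 / 6 = 2586.17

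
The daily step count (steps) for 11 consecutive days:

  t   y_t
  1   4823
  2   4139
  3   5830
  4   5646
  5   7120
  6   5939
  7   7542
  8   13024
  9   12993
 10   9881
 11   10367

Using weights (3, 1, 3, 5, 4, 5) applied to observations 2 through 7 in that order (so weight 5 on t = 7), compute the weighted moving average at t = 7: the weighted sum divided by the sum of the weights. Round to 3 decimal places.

Weighted sum: 3·4139 + 1·5830 + 3·5646 + 5·7120 + 4·5939 + 5·7542 = 12417 + 5830 + 16938 + 35600 + 23756 + 37710 = 132251
Weight total: 3 + 1 + 3 + 5 + 4 + 5 = 21
WMA = 132251 / 21 = 6297.667

6297.667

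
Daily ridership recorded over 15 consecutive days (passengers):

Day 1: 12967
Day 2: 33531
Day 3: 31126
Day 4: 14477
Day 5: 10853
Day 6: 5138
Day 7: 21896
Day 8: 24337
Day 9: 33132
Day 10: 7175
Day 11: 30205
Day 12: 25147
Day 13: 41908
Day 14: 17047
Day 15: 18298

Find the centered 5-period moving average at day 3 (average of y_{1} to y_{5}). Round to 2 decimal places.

20590.80

Sum of periods 1–5: 12967 + 33531 + 31126 + 14477 + 10853 = 102954
Divide by 5: 102954 / 5 = 20590.80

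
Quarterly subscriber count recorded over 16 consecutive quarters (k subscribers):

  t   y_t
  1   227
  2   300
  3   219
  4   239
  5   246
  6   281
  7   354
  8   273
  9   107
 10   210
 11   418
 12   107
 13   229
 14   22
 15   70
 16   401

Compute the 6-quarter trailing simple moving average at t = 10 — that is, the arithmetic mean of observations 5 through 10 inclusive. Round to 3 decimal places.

Sum of periods 5–10: 246 + 281 + 354 + 273 + 107 + 210 = 1471
Divide by 6: 1471 / 6 = 245.167

245.167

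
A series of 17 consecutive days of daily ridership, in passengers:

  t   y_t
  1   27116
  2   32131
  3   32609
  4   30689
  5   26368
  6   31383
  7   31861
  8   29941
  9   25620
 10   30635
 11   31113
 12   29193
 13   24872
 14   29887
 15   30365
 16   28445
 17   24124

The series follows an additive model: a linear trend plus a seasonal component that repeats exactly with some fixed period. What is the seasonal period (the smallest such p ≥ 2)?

First differences y_{t+1} − y_t: 5015, 478, -1920, -4321, 5015, 478, -1920, -4321, 5015, 478, …
The difference pattern repeats every 4 terms and not for any smaller step, so p = 4.

4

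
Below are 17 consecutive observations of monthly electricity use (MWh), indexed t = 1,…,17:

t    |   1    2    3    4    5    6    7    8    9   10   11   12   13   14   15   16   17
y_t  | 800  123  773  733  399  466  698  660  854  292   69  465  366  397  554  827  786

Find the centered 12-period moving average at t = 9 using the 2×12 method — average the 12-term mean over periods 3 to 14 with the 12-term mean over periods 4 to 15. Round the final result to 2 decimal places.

Sum over 3–14: 773 + 733 + 399 + 466 + 698 + 660 + 854 + 292 + 69 + 465 + 366 + 397 = 6172
Sum over 4–15: 733 + 399 + 466 + 698 + 660 + 854 + 292 + 69 + 465 + 366 + 397 + 554 = 5953
CMA at t=9 = (6172 + 5953) / (2·12) = 12125 / 24 = 505.21

505.21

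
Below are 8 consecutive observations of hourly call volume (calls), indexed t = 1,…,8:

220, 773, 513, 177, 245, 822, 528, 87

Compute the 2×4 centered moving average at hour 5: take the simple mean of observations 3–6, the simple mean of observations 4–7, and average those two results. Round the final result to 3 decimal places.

Sum over 3–6: 513 + 177 + 245 + 822 = 1757
Sum over 4–7: 177 + 245 + 822 + 528 = 1772
CMA at t=5 = (1757 + 1772) / (2·4) = 3529 / 8 = 441.125

441.125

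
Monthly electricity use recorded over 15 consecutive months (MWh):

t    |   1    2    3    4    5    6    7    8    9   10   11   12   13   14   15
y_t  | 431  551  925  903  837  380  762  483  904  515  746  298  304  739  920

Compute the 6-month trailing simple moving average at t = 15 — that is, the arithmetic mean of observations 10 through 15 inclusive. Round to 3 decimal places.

Sum of periods 10–15: 515 + 746 + 298 + 304 + 739 + 920 = 3522
Divide by 6: 3522 / 6 = 587.000

587.000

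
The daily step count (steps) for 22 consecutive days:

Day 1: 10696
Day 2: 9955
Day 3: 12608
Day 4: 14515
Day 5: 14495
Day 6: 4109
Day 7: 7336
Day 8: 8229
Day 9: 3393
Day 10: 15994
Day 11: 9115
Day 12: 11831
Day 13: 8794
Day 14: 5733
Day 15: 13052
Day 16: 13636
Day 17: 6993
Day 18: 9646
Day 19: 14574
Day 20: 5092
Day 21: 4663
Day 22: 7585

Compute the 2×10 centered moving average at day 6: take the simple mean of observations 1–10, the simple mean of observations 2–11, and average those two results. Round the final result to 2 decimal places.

Sum over 1–10: 10696 + 9955 + 12608 + 14515 + 14495 + 4109 + 7336 + 8229 + 3393 + 15994 = 101330
Sum over 2–11: 9955 + 12608 + 14515 + 14495 + 4109 + 7336 + 8229 + 3393 + 15994 + 9115 = 99749
CMA at t=6 = (101330 + 99749) / (2·10) = 201079 / 20 = 10053.95

10053.95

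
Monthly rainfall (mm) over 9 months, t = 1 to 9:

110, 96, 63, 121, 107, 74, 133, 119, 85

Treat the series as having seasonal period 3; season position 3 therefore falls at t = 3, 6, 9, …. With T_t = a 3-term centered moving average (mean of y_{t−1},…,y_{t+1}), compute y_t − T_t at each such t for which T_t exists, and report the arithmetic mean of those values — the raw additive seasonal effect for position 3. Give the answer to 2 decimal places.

Season position 3 occurs at t = 3, 6 (where T_t is defined).
t=3: T_3 = 93.3333; y_3 − T_3 = 63 − 93.3333 = -30.3333
t=6: T_6 = 104.6667; y_6 − T_6 = 74 − 104.6667 = -30.6667
Mean deviation: (-30.3333 + -30.6667) / 2 = -30.50

-30.50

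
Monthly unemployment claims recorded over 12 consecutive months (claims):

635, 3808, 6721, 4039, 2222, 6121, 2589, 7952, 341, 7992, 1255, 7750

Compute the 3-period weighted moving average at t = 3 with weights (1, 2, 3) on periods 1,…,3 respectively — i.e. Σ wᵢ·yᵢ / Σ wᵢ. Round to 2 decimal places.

4735.67

Weighted sum: 1·635 + 2·3808 + 3·6721 = 635 + 7616 + 20163 = 28414
Weight total: 1 + 2 + 3 = 6
WMA = 28414 / 6 = 4735.67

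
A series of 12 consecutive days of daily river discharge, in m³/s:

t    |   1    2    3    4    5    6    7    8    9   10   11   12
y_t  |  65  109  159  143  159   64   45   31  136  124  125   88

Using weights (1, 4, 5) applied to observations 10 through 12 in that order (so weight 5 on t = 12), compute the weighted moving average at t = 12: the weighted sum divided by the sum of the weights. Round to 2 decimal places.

Weighted sum: 1·124 + 4·125 + 5·88 = 124 + 500 + 440 = 1064
Weight total: 1 + 4 + 5 = 10
WMA = 1064 / 10 = 106.40

106.40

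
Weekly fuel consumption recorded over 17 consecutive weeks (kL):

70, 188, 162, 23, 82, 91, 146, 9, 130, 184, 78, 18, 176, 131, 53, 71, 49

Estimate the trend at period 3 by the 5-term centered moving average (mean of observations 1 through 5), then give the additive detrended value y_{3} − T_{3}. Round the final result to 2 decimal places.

57.00

Trend T_3 = (70 + 188 + 162 + 23 + 82) / 5 = 525/5 = 105.0000
Detrended value: 162 − 105.0000 = 57.00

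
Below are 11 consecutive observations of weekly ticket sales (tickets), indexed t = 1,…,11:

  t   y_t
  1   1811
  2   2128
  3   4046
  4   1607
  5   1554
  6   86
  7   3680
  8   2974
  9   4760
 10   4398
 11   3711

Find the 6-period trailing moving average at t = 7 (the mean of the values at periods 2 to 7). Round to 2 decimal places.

Sum of periods 2–7: 2128 + 4046 + 1607 + 1554 + 86 + 3680 = 13101
Divide by 6: 13101 / 6 = 2183.50

2183.50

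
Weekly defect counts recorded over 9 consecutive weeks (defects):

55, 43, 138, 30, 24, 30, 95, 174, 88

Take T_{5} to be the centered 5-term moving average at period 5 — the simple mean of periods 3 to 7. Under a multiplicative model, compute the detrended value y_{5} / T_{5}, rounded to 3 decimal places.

Trend T_5 = (138 + 30 + 24 + 30 + 95) / 5 = 317/5 = 63.40000
Ratio to trend: 24 / 63.40000 = 0.379

0.379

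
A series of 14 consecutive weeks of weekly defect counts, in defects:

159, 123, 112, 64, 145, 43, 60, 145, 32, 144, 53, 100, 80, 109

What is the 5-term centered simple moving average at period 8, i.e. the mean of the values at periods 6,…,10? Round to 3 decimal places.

Sum of periods 6–10: 43 + 60 + 145 + 32 + 144 = 424
Divide by 5: 424 / 5 = 84.800

84.800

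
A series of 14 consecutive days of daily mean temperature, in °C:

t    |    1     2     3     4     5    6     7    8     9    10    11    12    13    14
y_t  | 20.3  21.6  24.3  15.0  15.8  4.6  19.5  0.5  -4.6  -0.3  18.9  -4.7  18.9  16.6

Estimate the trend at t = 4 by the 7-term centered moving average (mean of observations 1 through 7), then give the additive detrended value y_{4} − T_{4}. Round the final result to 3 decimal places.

Trend T_4 = (20.3 + 21.6 + 24.3 + 15.0 + 15.8 + 4.6 + 19.5) / 7 = 121.1/7 = 17.30000
Detrended value: 15.0 − 17.30000 = -2.300

-2.300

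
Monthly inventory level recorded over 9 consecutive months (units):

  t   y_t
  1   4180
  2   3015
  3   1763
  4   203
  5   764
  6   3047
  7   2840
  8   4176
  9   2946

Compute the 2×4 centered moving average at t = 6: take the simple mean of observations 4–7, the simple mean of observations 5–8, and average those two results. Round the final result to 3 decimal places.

2210.125

Sum over 4–7: 203 + 764 + 3047 + 2840 = 6854
Sum over 5–8: 764 + 3047 + 2840 + 4176 = 10827
CMA at t=6 = (6854 + 10827) / (2·4) = 17681 / 8 = 2210.125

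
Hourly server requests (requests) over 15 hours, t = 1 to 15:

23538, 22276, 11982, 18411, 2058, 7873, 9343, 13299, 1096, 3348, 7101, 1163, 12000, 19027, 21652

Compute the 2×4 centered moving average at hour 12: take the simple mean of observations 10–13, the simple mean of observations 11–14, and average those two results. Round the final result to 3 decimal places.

7862.875

Sum over 10–13: 3348 + 7101 + 1163 + 12000 = 23612
Sum over 11–14: 7101 + 1163 + 12000 + 19027 = 39291
CMA at t=12 = (23612 + 39291) / (2·4) = 62903 / 8 = 7862.875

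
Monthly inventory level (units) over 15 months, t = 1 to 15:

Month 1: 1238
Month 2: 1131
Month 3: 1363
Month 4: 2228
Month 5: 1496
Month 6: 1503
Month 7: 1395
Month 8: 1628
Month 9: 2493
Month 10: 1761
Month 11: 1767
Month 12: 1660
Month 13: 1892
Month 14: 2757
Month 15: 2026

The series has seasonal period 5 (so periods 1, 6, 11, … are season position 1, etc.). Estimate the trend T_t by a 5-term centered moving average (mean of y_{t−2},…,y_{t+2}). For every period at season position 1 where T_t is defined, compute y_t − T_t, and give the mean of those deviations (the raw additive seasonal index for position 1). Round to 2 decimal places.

-147.30

Season position 1 occurs at t = 6, 11 (where T_t is defined).
t=6: T_6 = 1650.0000; y_6 − T_6 = 1503 − 1650.0000 = -147.0000
t=11: T_11 = 1914.6000; y_11 − T_11 = 1767 − 1914.6000 = -147.6000
Mean deviation: (-147.0000 + -147.6000) / 2 = -147.30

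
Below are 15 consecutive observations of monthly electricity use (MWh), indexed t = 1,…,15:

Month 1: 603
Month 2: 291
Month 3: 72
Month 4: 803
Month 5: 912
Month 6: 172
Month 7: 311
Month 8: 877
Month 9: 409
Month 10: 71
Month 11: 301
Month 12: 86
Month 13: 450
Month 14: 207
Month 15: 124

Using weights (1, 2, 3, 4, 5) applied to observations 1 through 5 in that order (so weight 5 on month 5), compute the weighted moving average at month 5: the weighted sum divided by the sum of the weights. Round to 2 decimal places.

611.53

Weighted sum: 1·603 + 2·291 + 3·72 + 4·803 + 5·912 = 603 + 582 + 216 + 3212 + 4560 = 9173
Weight total: 1 + 2 + 3 + 4 + 5 = 15
WMA = 9173 / 15 = 611.53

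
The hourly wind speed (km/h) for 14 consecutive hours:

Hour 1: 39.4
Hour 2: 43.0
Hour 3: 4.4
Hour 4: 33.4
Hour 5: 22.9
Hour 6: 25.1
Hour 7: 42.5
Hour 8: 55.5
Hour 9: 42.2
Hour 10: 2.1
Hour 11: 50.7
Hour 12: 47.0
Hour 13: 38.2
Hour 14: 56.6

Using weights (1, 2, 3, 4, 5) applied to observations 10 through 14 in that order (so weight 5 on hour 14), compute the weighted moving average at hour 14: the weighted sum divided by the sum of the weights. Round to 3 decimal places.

45.353

Weighted sum: 1·2.1 + 2·50.7 + 3·47.0 + 4·38.2 + 5·56.6 = 2.1 + 101.4 + 141.0 + 152.8 + 283.0 = 680.3
Weight total: 1 + 2 + 3 + 4 + 5 = 15
WMA = 680.3 / 15 = 45.353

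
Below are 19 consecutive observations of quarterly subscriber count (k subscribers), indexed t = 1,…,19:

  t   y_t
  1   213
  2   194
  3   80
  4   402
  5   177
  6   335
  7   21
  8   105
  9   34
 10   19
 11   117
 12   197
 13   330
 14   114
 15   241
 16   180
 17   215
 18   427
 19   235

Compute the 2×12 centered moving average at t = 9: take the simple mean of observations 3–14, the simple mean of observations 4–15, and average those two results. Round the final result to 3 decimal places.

Sum over 3–14: 80 + 402 + 177 + 335 + 21 + 105 + 34 + 19 + 117 + 197 + 330 + 114 = 1931
Sum over 4–15: 402 + 177 + 335 + 21 + 105 + 34 + 19 + 117 + 197 + 330 + 114 + 241 = 2092
CMA at t=9 = (1931 + 2092) / (2·12) = 4023 / 24 = 167.625

167.625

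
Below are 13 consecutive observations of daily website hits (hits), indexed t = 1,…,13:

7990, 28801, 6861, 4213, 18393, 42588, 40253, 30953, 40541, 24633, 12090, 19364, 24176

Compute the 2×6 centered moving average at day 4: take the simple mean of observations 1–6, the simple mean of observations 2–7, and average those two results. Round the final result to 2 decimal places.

20829.58

Sum over 1–6: 7990 + 28801 + 6861 + 4213 + 18393 + 42588 = 108846
Sum over 2–7: 28801 + 6861 + 4213 + 18393 + 42588 + 40253 = 141109
CMA at t=4 = (108846 + 141109) / (2·6) = 249955 / 12 = 20829.58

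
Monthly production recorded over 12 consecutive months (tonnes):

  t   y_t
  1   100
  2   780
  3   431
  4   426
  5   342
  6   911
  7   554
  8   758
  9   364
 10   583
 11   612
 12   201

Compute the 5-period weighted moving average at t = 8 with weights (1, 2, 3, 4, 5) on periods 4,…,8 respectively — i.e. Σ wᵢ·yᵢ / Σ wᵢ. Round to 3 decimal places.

Weighted sum: 1·426 + 2·342 + 3·911 + 4·554 + 5·758 = 426 + 684 + 2733 + 2216 + 3790 = 9849
Weight total: 1 + 2 + 3 + 4 + 5 = 15
WMA = 9849 / 15 = 656.600

656.600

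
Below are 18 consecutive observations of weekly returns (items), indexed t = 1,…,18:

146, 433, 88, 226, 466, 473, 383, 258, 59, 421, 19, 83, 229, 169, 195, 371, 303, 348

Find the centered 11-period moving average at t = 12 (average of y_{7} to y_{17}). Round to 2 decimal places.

Sum of periods 7–17: 383 + 258 + 59 + 421 + 19 + 83 + 229 + 169 + 195 + 371 + 303 = 2490
Divide by 11: 2490 / 11 = 226.36

226.36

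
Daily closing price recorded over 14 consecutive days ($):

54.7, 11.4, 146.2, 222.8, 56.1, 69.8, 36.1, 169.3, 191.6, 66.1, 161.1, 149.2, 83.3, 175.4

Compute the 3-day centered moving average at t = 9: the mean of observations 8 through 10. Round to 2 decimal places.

142.33

Sum of periods 8–10: 169.3 + 191.6 + 66.1 = 427.0
Divide by 3: 427.0 / 3 = 142.33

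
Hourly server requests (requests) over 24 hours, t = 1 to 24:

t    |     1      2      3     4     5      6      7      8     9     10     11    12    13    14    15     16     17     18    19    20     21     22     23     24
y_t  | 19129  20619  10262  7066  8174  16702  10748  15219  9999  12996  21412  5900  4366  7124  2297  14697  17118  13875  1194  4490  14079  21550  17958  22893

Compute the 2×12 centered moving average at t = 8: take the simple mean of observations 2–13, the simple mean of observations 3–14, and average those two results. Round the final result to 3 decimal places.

Sum over 2–13: 20619 + 10262 + 7066 + 8174 + 16702 + 10748 + 15219 + 9999 + 12996 + 21412 + 5900 + 4366 = 143463
Sum over 3–14: 10262 + 7066 + 8174 + 16702 + 10748 + 15219 + 9999 + 12996 + 21412 + 5900 + 4366 + 7124 = 129968
CMA at t=8 = (143463 + 129968) / (2·12) = 273431 / 24 = 11392.958

11392.958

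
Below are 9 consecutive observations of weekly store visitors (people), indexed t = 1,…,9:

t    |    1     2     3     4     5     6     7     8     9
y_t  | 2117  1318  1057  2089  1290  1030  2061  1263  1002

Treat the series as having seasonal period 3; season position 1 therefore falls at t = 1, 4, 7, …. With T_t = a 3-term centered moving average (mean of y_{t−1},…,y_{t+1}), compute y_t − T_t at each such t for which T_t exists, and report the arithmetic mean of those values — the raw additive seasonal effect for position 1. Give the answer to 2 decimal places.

Season position 1 occurs at t = 4, 7 (where T_t is defined).
t=4: T_4 = 1478.6667; y_4 − T_4 = 2089 − 1478.6667 = 610.3333
t=7: T_7 = 1451.3333; y_7 − T_7 = 2061 − 1451.3333 = 609.6667
Mean deviation: (610.3333 + 609.6667) / 2 = 610.00

610.00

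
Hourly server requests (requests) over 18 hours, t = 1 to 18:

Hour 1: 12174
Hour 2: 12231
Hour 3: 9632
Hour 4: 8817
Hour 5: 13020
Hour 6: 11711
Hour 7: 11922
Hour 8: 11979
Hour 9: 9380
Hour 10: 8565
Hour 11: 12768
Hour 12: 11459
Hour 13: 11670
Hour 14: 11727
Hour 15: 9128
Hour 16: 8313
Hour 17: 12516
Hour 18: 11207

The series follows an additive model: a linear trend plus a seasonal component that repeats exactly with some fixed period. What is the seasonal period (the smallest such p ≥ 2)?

First differences y_{t+1} − y_t: 57, -2599, -815, 4203, -1309, 211, 57, -2599, -815, 4203, -1309, 211, 57, -2599, …
The difference pattern repeats every 6 terms and not for any smaller step, so p = 6.

6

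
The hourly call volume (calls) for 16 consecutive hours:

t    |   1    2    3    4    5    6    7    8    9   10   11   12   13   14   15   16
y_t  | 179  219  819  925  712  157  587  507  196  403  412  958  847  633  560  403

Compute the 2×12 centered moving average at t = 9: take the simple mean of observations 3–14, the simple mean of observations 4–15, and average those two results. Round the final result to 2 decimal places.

585.54

Sum over 3–14: 819 + 925 + 712 + 157 + 587 + 507 + 196 + 403 + 412 + 958 + 847 + 633 = 7156
Sum over 4–15: 925 + 712 + 157 + 587 + 507 + 196 + 403 + 412 + 958 + 847 + 633 + 560 = 6897
CMA at t=9 = (7156 + 6897) / (2·12) = 14053 / 24 = 585.54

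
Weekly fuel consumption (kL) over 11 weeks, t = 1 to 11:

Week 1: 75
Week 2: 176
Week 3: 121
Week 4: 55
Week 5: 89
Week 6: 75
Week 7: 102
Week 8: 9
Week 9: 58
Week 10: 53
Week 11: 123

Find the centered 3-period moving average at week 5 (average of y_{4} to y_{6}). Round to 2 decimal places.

Sum of periods 4–6: 55 + 89 + 75 = 219
Divide by 3: 219 / 3 = 73.00

73.00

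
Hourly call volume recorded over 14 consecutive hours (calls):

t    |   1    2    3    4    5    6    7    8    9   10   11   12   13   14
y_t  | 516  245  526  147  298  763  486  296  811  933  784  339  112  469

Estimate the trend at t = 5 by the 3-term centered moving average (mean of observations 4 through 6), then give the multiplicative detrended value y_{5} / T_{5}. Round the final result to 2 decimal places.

Trend T_5 = (147 + 298 + 763) / 3 = 1208/3 = 402.6667
Ratio to trend: 298 / 402.6667 = 0.74

0.74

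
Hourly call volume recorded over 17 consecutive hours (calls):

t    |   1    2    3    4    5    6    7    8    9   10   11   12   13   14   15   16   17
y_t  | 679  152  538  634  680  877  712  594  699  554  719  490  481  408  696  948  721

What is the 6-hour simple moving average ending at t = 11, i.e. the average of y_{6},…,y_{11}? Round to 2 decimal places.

Sum of periods 6–11: 877 + 712 + 594 + 699 + 554 + 719 = 4155
Divide by 6: 4155 / 6 = 692.50

692.50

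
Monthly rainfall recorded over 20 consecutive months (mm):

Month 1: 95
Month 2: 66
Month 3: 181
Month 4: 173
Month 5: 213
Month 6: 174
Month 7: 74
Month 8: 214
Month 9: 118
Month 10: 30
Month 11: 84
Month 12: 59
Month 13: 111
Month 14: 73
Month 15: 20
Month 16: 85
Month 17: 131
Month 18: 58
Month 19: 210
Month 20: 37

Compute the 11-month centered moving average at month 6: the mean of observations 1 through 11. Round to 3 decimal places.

Sum of periods 1–11: 95 + 66 + 181 + 173 + 213 + 174 + 74 + 214 + 118 + 30 + 84 = 1422
Divide by 11: 1422 / 11 = 129.273

129.273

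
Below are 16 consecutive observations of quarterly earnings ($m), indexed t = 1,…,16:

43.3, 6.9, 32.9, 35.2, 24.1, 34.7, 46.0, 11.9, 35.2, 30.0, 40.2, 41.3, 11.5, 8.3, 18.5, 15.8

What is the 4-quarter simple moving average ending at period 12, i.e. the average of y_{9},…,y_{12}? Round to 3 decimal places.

Sum of periods 9–12: 35.2 + 30.0 + 40.2 + 41.3 = 146.7
Divide by 4: 146.7 / 4 = 36.675

36.675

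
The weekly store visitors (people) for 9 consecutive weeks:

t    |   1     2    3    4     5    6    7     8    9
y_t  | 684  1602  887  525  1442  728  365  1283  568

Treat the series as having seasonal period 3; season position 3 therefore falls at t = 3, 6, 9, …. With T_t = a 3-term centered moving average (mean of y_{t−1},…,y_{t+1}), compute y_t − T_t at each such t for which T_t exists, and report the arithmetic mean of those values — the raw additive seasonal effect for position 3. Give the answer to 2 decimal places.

-117.33

Season position 3 occurs at t = 3, 6 (where T_t is defined).
t=3: T_3 = 1004.6667; y_3 − T_3 = 887 − 1004.6667 = -117.6667
t=6: T_6 = 845.0000; y_6 − T_6 = 728 − 845.0000 = -117.0000
Mean deviation: (-117.6667 + -117.0000) / 2 = -117.33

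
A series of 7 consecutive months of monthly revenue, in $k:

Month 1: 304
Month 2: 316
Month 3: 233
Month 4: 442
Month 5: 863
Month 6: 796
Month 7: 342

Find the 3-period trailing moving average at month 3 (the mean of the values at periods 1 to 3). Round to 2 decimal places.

284.33

Sum of periods 1–3: 304 + 316 + 233 = 853
Divide by 3: 853 / 3 = 284.33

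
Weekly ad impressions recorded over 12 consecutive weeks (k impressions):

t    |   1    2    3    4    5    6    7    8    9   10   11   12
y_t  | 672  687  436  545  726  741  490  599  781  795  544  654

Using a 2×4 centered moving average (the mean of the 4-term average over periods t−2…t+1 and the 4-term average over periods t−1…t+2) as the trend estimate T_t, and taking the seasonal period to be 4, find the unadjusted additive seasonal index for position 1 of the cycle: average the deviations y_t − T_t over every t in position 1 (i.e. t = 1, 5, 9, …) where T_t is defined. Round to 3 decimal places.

107.625

Season position 1 occurs at t = 5, 9 (where T_t is defined).
t=5: T_5 = 618.75000; y_5 − T_5 = 726 − 618.75000 = 107.25000
t=9: T_9 = 673.00000; y_9 − T_9 = 781 − 673.00000 = 108.00000
Mean deviation: (107.25000 + 108.00000) / 2 = 107.625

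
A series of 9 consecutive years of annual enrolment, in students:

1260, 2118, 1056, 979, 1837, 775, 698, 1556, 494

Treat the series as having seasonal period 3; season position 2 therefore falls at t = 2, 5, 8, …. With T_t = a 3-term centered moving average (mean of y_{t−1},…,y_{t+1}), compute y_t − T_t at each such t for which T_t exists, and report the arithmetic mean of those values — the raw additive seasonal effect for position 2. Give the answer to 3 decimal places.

Season position 2 occurs at t = 2, 5, 8 (where T_t is defined).
t=2: T_2 = 1478.00000; y_2 − T_2 = 2118 − 1478.00000 = 640.00000
t=5: T_5 = 1197.00000; y_5 − T_5 = 1837 − 1197.00000 = 640.00000
t=8: T_8 = 916.00000; y_8 − T_8 = 1556 − 916.00000 = 640.00000
Mean deviation: (640.00000 + 640.00000 + 640.00000) / 3 = 640.000

640.000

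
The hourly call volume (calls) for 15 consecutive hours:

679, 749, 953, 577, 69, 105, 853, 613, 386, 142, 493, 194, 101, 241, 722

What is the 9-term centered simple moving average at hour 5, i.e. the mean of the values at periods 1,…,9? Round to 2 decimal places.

553.78

Sum of periods 1–9: 679 + 749 + 953 + 577 + 69 + 105 + 853 + 613 + 386 = 4984
Divide by 9: 4984 / 9 = 553.78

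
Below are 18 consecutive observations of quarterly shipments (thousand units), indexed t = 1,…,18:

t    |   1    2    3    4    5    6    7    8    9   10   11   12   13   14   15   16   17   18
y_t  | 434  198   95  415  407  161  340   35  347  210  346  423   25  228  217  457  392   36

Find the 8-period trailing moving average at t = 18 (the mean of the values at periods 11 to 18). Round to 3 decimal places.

Sum of periods 11–18: 346 + 423 + 25 + 228 + 217 + 457 + 392 + 36 = 2124
Divide by 8: 2124 / 8 = 265.500

265.500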